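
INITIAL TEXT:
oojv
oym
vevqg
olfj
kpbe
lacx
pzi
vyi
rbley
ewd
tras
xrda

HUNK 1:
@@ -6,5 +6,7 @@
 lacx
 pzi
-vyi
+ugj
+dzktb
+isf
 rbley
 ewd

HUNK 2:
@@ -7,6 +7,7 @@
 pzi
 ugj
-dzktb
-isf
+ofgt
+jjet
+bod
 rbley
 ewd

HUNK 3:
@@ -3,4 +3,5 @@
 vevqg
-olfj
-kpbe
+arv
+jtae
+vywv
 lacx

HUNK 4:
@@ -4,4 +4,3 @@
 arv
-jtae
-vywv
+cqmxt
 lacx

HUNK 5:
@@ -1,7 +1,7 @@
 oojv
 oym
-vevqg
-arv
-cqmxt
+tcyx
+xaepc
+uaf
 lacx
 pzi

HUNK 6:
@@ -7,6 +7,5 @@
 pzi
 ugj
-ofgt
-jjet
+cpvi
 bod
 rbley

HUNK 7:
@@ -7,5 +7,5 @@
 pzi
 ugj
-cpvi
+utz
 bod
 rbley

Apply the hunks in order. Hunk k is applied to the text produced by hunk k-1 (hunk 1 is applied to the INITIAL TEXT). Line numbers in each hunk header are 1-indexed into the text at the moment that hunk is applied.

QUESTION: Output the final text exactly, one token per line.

Hunk 1: at line 6 remove [vyi] add [ugj,dzktb,isf] -> 14 lines: oojv oym vevqg olfj kpbe lacx pzi ugj dzktb isf rbley ewd tras xrda
Hunk 2: at line 7 remove [dzktb,isf] add [ofgt,jjet,bod] -> 15 lines: oojv oym vevqg olfj kpbe lacx pzi ugj ofgt jjet bod rbley ewd tras xrda
Hunk 3: at line 3 remove [olfj,kpbe] add [arv,jtae,vywv] -> 16 lines: oojv oym vevqg arv jtae vywv lacx pzi ugj ofgt jjet bod rbley ewd tras xrda
Hunk 4: at line 4 remove [jtae,vywv] add [cqmxt] -> 15 lines: oojv oym vevqg arv cqmxt lacx pzi ugj ofgt jjet bod rbley ewd tras xrda
Hunk 5: at line 1 remove [vevqg,arv,cqmxt] add [tcyx,xaepc,uaf] -> 15 lines: oojv oym tcyx xaepc uaf lacx pzi ugj ofgt jjet bod rbley ewd tras xrda
Hunk 6: at line 7 remove [ofgt,jjet] add [cpvi] -> 14 lines: oojv oym tcyx xaepc uaf lacx pzi ugj cpvi bod rbley ewd tras xrda
Hunk 7: at line 7 remove [cpvi] add [utz] -> 14 lines: oojv oym tcyx xaepc uaf lacx pzi ugj utz bod rbley ewd tras xrda

Answer: oojv
oym
tcyx
xaepc
uaf
lacx
pzi
ugj
utz
bod
rbley
ewd
tras
xrda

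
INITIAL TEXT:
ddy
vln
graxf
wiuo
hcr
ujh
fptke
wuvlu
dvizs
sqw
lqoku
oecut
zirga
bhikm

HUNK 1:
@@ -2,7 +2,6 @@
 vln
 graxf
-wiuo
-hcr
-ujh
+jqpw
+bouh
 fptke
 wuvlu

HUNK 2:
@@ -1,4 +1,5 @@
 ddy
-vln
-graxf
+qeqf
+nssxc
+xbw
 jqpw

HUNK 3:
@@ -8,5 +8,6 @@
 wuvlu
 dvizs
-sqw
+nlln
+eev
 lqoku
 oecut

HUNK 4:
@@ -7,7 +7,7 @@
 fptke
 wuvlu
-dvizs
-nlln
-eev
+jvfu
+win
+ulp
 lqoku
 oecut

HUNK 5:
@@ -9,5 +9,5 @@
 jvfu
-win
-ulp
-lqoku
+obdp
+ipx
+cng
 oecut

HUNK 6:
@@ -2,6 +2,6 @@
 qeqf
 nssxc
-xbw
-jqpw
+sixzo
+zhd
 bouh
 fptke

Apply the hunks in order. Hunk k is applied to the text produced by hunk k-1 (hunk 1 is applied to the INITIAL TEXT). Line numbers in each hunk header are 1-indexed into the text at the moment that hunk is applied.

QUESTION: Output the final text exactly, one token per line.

Hunk 1: at line 2 remove [wiuo,hcr,ujh] add [jqpw,bouh] -> 13 lines: ddy vln graxf jqpw bouh fptke wuvlu dvizs sqw lqoku oecut zirga bhikm
Hunk 2: at line 1 remove [vln,graxf] add [qeqf,nssxc,xbw] -> 14 lines: ddy qeqf nssxc xbw jqpw bouh fptke wuvlu dvizs sqw lqoku oecut zirga bhikm
Hunk 3: at line 8 remove [sqw] add [nlln,eev] -> 15 lines: ddy qeqf nssxc xbw jqpw bouh fptke wuvlu dvizs nlln eev lqoku oecut zirga bhikm
Hunk 4: at line 7 remove [dvizs,nlln,eev] add [jvfu,win,ulp] -> 15 lines: ddy qeqf nssxc xbw jqpw bouh fptke wuvlu jvfu win ulp lqoku oecut zirga bhikm
Hunk 5: at line 9 remove [win,ulp,lqoku] add [obdp,ipx,cng] -> 15 lines: ddy qeqf nssxc xbw jqpw bouh fptke wuvlu jvfu obdp ipx cng oecut zirga bhikm
Hunk 6: at line 2 remove [xbw,jqpw] add [sixzo,zhd] -> 15 lines: ddy qeqf nssxc sixzo zhd bouh fptke wuvlu jvfu obdp ipx cng oecut zirga bhikm

Answer: ddy
qeqf
nssxc
sixzo
zhd
bouh
fptke
wuvlu
jvfu
obdp
ipx
cng
oecut
zirga
bhikm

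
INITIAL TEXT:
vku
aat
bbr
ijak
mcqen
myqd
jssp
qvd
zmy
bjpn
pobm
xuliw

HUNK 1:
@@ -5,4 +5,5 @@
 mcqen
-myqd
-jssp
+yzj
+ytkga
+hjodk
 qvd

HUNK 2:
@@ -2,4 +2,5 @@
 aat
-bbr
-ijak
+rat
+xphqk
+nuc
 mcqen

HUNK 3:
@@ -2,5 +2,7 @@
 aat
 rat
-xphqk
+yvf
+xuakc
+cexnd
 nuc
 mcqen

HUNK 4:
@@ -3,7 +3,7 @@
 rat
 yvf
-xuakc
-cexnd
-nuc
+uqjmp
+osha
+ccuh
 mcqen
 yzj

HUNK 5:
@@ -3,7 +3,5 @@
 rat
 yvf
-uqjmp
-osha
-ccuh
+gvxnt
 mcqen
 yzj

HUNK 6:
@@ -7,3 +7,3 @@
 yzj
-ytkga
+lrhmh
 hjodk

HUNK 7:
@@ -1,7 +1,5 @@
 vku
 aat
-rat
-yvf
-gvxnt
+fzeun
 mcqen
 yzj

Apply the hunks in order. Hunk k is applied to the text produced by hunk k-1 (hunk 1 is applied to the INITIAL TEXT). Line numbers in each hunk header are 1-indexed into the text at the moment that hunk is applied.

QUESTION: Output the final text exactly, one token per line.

Hunk 1: at line 5 remove [myqd,jssp] add [yzj,ytkga,hjodk] -> 13 lines: vku aat bbr ijak mcqen yzj ytkga hjodk qvd zmy bjpn pobm xuliw
Hunk 2: at line 2 remove [bbr,ijak] add [rat,xphqk,nuc] -> 14 lines: vku aat rat xphqk nuc mcqen yzj ytkga hjodk qvd zmy bjpn pobm xuliw
Hunk 3: at line 2 remove [xphqk] add [yvf,xuakc,cexnd] -> 16 lines: vku aat rat yvf xuakc cexnd nuc mcqen yzj ytkga hjodk qvd zmy bjpn pobm xuliw
Hunk 4: at line 3 remove [xuakc,cexnd,nuc] add [uqjmp,osha,ccuh] -> 16 lines: vku aat rat yvf uqjmp osha ccuh mcqen yzj ytkga hjodk qvd zmy bjpn pobm xuliw
Hunk 5: at line 3 remove [uqjmp,osha,ccuh] add [gvxnt] -> 14 lines: vku aat rat yvf gvxnt mcqen yzj ytkga hjodk qvd zmy bjpn pobm xuliw
Hunk 6: at line 7 remove [ytkga] add [lrhmh] -> 14 lines: vku aat rat yvf gvxnt mcqen yzj lrhmh hjodk qvd zmy bjpn pobm xuliw
Hunk 7: at line 1 remove [rat,yvf,gvxnt] add [fzeun] -> 12 lines: vku aat fzeun mcqen yzj lrhmh hjodk qvd zmy bjpn pobm xuliw

Answer: vku
aat
fzeun
mcqen
yzj
lrhmh
hjodk
qvd
zmy
bjpn
pobm
xuliw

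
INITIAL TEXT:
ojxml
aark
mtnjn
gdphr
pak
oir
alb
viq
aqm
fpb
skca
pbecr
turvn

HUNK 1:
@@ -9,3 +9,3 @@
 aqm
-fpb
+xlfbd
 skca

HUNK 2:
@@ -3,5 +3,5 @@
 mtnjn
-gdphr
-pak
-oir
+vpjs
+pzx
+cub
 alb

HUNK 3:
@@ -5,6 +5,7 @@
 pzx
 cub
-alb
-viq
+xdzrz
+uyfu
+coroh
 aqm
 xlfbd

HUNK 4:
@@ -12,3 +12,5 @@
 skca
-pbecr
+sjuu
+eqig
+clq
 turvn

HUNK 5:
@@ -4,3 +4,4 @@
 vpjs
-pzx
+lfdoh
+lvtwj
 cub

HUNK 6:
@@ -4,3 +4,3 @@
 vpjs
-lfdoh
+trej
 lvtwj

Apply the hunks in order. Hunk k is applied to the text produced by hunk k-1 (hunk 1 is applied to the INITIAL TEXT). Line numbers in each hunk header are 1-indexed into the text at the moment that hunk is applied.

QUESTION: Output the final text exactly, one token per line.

Hunk 1: at line 9 remove [fpb] add [xlfbd] -> 13 lines: ojxml aark mtnjn gdphr pak oir alb viq aqm xlfbd skca pbecr turvn
Hunk 2: at line 3 remove [gdphr,pak,oir] add [vpjs,pzx,cub] -> 13 lines: ojxml aark mtnjn vpjs pzx cub alb viq aqm xlfbd skca pbecr turvn
Hunk 3: at line 5 remove [alb,viq] add [xdzrz,uyfu,coroh] -> 14 lines: ojxml aark mtnjn vpjs pzx cub xdzrz uyfu coroh aqm xlfbd skca pbecr turvn
Hunk 4: at line 12 remove [pbecr] add [sjuu,eqig,clq] -> 16 lines: ojxml aark mtnjn vpjs pzx cub xdzrz uyfu coroh aqm xlfbd skca sjuu eqig clq turvn
Hunk 5: at line 4 remove [pzx] add [lfdoh,lvtwj] -> 17 lines: ojxml aark mtnjn vpjs lfdoh lvtwj cub xdzrz uyfu coroh aqm xlfbd skca sjuu eqig clq turvn
Hunk 6: at line 4 remove [lfdoh] add [trej] -> 17 lines: ojxml aark mtnjn vpjs trej lvtwj cub xdzrz uyfu coroh aqm xlfbd skca sjuu eqig clq turvn

Answer: ojxml
aark
mtnjn
vpjs
trej
lvtwj
cub
xdzrz
uyfu
coroh
aqm
xlfbd
skca
sjuu
eqig
clq
turvn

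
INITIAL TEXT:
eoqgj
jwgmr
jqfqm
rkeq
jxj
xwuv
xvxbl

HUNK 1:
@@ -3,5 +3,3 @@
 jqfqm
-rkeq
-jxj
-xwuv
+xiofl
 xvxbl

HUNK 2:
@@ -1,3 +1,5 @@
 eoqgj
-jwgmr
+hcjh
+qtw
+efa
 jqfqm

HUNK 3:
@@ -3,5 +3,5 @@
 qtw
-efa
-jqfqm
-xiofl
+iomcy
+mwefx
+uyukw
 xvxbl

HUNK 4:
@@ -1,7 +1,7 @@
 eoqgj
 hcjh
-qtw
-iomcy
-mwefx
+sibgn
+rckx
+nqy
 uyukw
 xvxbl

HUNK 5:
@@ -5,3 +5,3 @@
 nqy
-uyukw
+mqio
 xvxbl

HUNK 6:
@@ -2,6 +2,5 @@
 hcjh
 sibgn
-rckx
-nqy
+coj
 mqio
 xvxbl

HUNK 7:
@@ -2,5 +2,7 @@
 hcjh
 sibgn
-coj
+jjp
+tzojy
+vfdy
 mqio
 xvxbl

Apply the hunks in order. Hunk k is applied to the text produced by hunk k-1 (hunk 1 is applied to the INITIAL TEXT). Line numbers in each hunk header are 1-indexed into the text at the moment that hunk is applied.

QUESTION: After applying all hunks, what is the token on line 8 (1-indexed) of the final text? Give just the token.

Hunk 1: at line 3 remove [rkeq,jxj,xwuv] add [xiofl] -> 5 lines: eoqgj jwgmr jqfqm xiofl xvxbl
Hunk 2: at line 1 remove [jwgmr] add [hcjh,qtw,efa] -> 7 lines: eoqgj hcjh qtw efa jqfqm xiofl xvxbl
Hunk 3: at line 3 remove [efa,jqfqm,xiofl] add [iomcy,mwefx,uyukw] -> 7 lines: eoqgj hcjh qtw iomcy mwefx uyukw xvxbl
Hunk 4: at line 1 remove [qtw,iomcy,mwefx] add [sibgn,rckx,nqy] -> 7 lines: eoqgj hcjh sibgn rckx nqy uyukw xvxbl
Hunk 5: at line 5 remove [uyukw] add [mqio] -> 7 lines: eoqgj hcjh sibgn rckx nqy mqio xvxbl
Hunk 6: at line 2 remove [rckx,nqy] add [coj] -> 6 lines: eoqgj hcjh sibgn coj mqio xvxbl
Hunk 7: at line 2 remove [coj] add [jjp,tzojy,vfdy] -> 8 lines: eoqgj hcjh sibgn jjp tzojy vfdy mqio xvxbl
Final line 8: xvxbl

Answer: xvxbl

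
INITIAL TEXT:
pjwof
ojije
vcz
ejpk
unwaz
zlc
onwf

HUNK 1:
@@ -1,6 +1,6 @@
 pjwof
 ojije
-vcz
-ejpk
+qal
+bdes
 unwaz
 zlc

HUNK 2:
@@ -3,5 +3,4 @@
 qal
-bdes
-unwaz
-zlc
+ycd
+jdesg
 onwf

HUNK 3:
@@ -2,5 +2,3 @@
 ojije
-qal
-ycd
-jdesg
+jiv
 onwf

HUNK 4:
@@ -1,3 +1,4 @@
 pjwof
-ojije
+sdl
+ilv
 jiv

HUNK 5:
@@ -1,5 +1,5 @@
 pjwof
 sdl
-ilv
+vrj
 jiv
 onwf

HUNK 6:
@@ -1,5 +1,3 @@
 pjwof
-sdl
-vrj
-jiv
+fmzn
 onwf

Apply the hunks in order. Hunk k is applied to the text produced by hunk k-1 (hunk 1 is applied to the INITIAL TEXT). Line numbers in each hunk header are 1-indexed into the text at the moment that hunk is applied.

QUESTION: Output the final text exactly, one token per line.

Hunk 1: at line 1 remove [vcz,ejpk] add [qal,bdes] -> 7 lines: pjwof ojije qal bdes unwaz zlc onwf
Hunk 2: at line 3 remove [bdes,unwaz,zlc] add [ycd,jdesg] -> 6 lines: pjwof ojije qal ycd jdesg onwf
Hunk 3: at line 2 remove [qal,ycd,jdesg] add [jiv] -> 4 lines: pjwof ojije jiv onwf
Hunk 4: at line 1 remove [ojije] add [sdl,ilv] -> 5 lines: pjwof sdl ilv jiv onwf
Hunk 5: at line 1 remove [ilv] add [vrj] -> 5 lines: pjwof sdl vrj jiv onwf
Hunk 6: at line 1 remove [sdl,vrj,jiv] add [fmzn] -> 3 lines: pjwof fmzn onwf

Answer: pjwof
fmzn
onwf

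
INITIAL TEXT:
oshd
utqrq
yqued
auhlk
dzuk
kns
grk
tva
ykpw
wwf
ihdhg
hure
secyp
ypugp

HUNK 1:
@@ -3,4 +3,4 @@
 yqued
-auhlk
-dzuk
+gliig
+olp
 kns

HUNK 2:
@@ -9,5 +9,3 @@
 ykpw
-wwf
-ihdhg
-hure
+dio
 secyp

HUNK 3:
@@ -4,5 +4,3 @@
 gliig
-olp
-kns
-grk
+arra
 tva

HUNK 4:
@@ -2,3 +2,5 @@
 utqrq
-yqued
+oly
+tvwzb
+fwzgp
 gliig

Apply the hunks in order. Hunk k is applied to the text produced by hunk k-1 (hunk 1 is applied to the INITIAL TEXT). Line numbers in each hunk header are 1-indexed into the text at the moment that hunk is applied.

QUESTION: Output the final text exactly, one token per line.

Hunk 1: at line 3 remove [auhlk,dzuk] add [gliig,olp] -> 14 lines: oshd utqrq yqued gliig olp kns grk tva ykpw wwf ihdhg hure secyp ypugp
Hunk 2: at line 9 remove [wwf,ihdhg,hure] add [dio] -> 12 lines: oshd utqrq yqued gliig olp kns grk tva ykpw dio secyp ypugp
Hunk 3: at line 4 remove [olp,kns,grk] add [arra] -> 10 lines: oshd utqrq yqued gliig arra tva ykpw dio secyp ypugp
Hunk 4: at line 2 remove [yqued] add [oly,tvwzb,fwzgp] -> 12 lines: oshd utqrq oly tvwzb fwzgp gliig arra tva ykpw dio secyp ypugp

Answer: oshd
utqrq
oly
tvwzb
fwzgp
gliig
arra
tva
ykpw
dio
secyp
ypugp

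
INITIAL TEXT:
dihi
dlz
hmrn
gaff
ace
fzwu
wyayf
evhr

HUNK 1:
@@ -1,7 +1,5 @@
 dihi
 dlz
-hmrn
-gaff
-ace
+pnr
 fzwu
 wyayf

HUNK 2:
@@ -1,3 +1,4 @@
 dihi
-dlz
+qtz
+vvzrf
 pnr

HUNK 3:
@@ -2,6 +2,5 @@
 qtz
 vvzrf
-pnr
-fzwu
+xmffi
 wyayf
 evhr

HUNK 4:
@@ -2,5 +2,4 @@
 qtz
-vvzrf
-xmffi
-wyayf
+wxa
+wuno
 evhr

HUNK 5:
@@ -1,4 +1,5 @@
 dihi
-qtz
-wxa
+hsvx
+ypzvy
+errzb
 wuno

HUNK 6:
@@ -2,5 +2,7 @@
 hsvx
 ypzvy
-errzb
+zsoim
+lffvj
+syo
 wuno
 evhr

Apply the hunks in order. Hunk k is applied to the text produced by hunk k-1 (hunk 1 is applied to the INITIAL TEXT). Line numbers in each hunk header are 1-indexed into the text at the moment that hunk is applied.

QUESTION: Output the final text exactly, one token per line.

Answer: dihi
hsvx
ypzvy
zsoim
lffvj
syo
wuno
evhr

Derivation:
Hunk 1: at line 1 remove [hmrn,gaff,ace] add [pnr] -> 6 lines: dihi dlz pnr fzwu wyayf evhr
Hunk 2: at line 1 remove [dlz] add [qtz,vvzrf] -> 7 lines: dihi qtz vvzrf pnr fzwu wyayf evhr
Hunk 3: at line 2 remove [pnr,fzwu] add [xmffi] -> 6 lines: dihi qtz vvzrf xmffi wyayf evhr
Hunk 4: at line 2 remove [vvzrf,xmffi,wyayf] add [wxa,wuno] -> 5 lines: dihi qtz wxa wuno evhr
Hunk 5: at line 1 remove [qtz,wxa] add [hsvx,ypzvy,errzb] -> 6 lines: dihi hsvx ypzvy errzb wuno evhr
Hunk 6: at line 2 remove [errzb] add [zsoim,lffvj,syo] -> 8 lines: dihi hsvx ypzvy zsoim lffvj syo wuno evhr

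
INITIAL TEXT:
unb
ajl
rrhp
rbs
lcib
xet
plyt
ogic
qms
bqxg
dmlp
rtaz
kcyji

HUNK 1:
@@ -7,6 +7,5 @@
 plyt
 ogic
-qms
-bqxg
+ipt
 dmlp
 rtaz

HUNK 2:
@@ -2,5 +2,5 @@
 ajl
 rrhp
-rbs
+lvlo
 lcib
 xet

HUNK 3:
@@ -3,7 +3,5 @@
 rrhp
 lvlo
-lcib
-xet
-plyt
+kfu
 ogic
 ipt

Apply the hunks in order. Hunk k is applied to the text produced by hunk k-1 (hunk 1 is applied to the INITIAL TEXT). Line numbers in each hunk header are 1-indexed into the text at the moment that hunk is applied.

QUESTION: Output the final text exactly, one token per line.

Answer: unb
ajl
rrhp
lvlo
kfu
ogic
ipt
dmlp
rtaz
kcyji

Derivation:
Hunk 1: at line 7 remove [qms,bqxg] add [ipt] -> 12 lines: unb ajl rrhp rbs lcib xet plyt ogic ipt dmlp rtaz kcyji
Hunk 2: at line 2 remove [rbs] add [lvlo] -> 12 lines: unb ajl rrhp lvlo lcib xet plyt ogic ipt dmlp rtaz kcyji
Hunk 3: at line 3 remove [lcib,xet,plyt] add [kfu] -> 10 lines: unb ajl rrhp lvlo kfu ogic ipt dmlp rtaz kcyji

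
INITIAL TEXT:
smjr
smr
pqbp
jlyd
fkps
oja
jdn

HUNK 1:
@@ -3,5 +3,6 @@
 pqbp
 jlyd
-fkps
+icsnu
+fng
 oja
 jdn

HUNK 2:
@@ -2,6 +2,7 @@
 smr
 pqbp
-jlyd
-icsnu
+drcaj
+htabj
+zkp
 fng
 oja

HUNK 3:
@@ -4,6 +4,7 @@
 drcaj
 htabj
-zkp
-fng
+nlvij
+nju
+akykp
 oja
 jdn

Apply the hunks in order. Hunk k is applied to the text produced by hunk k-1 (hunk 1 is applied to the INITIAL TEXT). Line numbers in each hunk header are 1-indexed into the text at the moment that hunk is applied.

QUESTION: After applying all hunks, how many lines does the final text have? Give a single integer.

Hunk 1: at line 3 remove [fkps] add [icsnu,fng] -> 8 lines: smjr smr pqbp jlyd icsnu fng oja jdn
Hunk 2: at line 2 remove [jlyd,icsnu] add [drcaj,htabj,zkp] -> 9 lines: smjr smr pqbp drcaj htabj zkp fng oja jdn
Hunk 3: at line 4 remove [zkp,fng] add [nlvij,nju,akykp] -> 10 lines: smjr smr pqbp drcaj htabj nlvij nju akykp oja jdn
Final line count: 10

Answer: 10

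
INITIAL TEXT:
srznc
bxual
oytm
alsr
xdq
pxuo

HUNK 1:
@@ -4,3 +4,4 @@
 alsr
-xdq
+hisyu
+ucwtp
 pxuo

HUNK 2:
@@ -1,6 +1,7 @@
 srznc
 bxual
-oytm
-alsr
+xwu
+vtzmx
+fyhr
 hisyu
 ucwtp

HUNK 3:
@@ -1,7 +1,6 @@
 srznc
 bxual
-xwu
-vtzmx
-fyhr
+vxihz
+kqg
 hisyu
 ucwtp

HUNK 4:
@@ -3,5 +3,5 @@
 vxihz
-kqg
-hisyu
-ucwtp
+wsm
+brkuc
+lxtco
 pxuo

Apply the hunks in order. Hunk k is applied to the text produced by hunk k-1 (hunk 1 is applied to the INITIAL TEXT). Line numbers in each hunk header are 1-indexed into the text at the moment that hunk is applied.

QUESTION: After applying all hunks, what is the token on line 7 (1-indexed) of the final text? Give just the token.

Answer: pxuo

Derivation:
Hunk 1: at line 4 remove [xdq] add [hisyu,ucwtp] -> 7 lines: srznc bxual oytm alsr hisyu ucwtp pxuo
Hunk 2: at line 1 remove [oytm,alsr] add [xwu,vtzmx,fyhr] -> 8 lines: srznc bxual xwu vtzmx fyhr hisyu ucwtp pxuo
Hunk 3: at line 1 remove [xwu,vtzmx,fyhr] add [vxihz,kqg] -> 7 lines: srznc bxual vxihz kqg hisyu ucwtp pxuo
Hunk 4: at line 3 remove [kqg,hisyu,ucwtp] add [wsm,brkuc,lxtco] -> 7 lines: srznc bxual vxihz wsm brkuc lxtco pxuo
Final line 7: pxuo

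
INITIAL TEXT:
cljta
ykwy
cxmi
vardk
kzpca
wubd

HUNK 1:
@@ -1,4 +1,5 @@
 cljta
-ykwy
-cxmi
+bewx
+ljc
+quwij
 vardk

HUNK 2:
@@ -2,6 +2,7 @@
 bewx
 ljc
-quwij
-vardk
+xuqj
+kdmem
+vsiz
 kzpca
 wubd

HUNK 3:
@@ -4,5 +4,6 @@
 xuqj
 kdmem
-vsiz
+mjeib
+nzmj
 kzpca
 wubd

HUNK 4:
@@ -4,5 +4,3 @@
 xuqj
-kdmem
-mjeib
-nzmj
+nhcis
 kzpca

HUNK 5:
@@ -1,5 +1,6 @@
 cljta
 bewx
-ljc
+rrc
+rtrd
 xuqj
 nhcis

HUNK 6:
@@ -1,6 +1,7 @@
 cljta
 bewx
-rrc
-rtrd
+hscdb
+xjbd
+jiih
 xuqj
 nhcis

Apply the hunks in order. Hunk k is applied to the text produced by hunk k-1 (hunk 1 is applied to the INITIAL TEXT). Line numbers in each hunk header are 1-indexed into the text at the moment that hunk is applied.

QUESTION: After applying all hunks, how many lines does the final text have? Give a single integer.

Answer: 9

Derivation:
Hunk 1: at line 1 remove [ykwy,cxmi] add [bewx,ljc,quwij] -> 7 lines: cljta bewx ljc quwij vardk kzpca wubd
Hunk 2: at line 2 remove [quwij,vardk] add [xuqj,kdmem,vsiz] -> 8 lines: cljta bewx ljc xuqj kdmem vsiz kzpca wubd
Hunk 3: at line 4 remove [vsiz] add [mjeib,nzmj] -> 9 lines: cljta bewx ljc xuqj kdmem mjeib nzmj kzpca wubd
Hunk 4: at line 4 remove [kdmem,mjeib,nzmj] add [nhcis] -> 7 lines: cljta bewx ljc xuqj nhcis kzpca wubd
Hunk 5: at line 1 remove [ljc] add [rrc,rtrd] -> 8 lines: cljta bewx rrc rtrd xuqj nhcis kzpca wubd
Hunk 6: at line 1 remove [rrc,rtrd] add [hscdb,xjbd,jiih] -> 9 lines: cljta bewx hscdb xjbd jiih xuqj nhcis kzpca wubd
Final line count: 9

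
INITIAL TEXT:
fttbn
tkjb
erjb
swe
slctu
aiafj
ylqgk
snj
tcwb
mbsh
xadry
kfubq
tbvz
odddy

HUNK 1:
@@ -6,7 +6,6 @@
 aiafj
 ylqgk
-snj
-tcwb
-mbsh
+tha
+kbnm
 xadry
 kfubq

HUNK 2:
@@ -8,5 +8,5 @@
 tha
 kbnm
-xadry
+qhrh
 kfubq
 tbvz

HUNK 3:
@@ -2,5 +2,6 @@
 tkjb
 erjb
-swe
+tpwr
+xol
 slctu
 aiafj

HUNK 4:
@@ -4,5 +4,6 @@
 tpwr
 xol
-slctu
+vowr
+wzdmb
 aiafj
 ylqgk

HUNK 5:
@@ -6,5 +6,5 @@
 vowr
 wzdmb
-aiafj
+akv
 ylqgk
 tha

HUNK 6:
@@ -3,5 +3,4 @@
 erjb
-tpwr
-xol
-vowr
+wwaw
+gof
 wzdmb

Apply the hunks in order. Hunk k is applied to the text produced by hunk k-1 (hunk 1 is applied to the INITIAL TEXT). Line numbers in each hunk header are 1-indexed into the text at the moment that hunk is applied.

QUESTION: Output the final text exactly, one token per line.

Hunk 1: at line 6 remove [snj,tcwb,mbsh] add [tha,kbnm] -> 13 lines: fttbn tkjb erjb swe slctu aiafj ylqgk tha kbnm xadry kfubq tbvz odddy
Hunk 2: at line 8 remove [xadry] add [qhrh] -> 13 lines: fttbn tkjb erjb swe slctu aiafj ylqgk tha kbnm qhrh kfubq tbvz odddy
Hunk 3: at line 2 remove [swe] add [tpwr,xol] -> 14 lines: fttbn tkjb erjb tpwr xol slctu aiafj ylqgk tha kbnm qhrh kfubq tbvz odddy
Hunk 4: at line 4 remove [slctu] add [vowr,wzdmb] -> 15 lines: fttbn tkjb erjb tpwr xol vowr wzdmb aiafj ylqgk tha kbnm qhrh kfubq tbvz odddy
Hunk 5: at line 6 remove [aiafj] add [akv] -> 15 lines: fttbn tkjb erjb tpwr xol vowr wzdmb akv ylqgk tha kbnm qhrh kfubq tbvz odddy
Hunk 6: at line 3 remove [tpwr,xol,vowr] add [wwaw,gof] -> 14 lines: fttbn tkjb erjb wwaw gof wzdmb akv ylqgk tha kbnm qhrh kfubq tbvz odddy

Answer: fttbn
tkjb
erjb
wwaw
gof
wzdmb
akv
ylqgk
tha
kbnm
qhrh
kfubq
tbvz
odddy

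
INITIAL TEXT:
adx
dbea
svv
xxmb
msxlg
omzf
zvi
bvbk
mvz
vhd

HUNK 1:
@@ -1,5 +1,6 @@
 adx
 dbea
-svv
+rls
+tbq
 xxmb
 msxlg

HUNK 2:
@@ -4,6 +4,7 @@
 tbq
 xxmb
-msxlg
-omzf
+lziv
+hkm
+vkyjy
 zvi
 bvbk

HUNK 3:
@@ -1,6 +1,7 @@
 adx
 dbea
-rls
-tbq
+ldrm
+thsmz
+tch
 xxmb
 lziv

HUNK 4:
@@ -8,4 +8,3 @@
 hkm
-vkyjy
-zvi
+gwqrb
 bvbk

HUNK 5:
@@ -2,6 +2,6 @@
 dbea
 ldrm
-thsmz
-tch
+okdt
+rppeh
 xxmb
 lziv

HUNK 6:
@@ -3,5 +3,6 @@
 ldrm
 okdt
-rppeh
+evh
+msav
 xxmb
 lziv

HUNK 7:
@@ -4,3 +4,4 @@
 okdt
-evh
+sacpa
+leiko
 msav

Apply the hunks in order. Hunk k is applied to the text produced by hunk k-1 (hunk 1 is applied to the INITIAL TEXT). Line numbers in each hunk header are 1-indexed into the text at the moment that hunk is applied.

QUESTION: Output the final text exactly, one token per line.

Hunk 1: at line 1 remove [svv] add [rls,tbq] -> 11 lines: adx dbea rls tbq xxmb msxlg omzf zvi bvbk mvz vhd
Hunk 2: at line 4 remove [msxlg,omzf] add [lziv,hkm,vkyjy] -> 12 lines: adx dbea rls tbq xxmb lziv hkm vkyjy zvi bvbk mvz vhd
Hunk 3: at line 1 remove [rls,tbq] add [ldrm,thsmz,tch] -> 13 lines: adx dbea ldrm thsmz tch xxmb lziv hkm vkyjy zvi bvbk mvz vhd
Hunk 4: at line 8 remove [vkyjy,zvi] add [gwqrb] -> 12 lines: adx dbea ldrm thsmz tch xxmb lziv hkm gwqrb bvbk mvz vhd
Hunk 5: at line 2 remove [thsmz,tch] add [okdt,rppeh] -> 12 lines: adx dbea ldrm okdt rppeh xxmb lziv hkm gwqrb bvbk mvz vhd
Hunk 6: at line 3 remove [rppeh] add [evh,msav] -> 13 lines: adx dbea ldrm okdt evh msav xxmb lziv hkm gwqrb bvbk mvz vhd
Hunk 7: at line 4 remove [evh] add [sacpa,leiko] -> 14 lines: adx dbea ldrm okdt sacpa leiko msav xxmb lziv hkm gwqrb bvbk mvz vhd

Answer: adx
dbea
ldrm
okdt
sacpa
leiko
msav
xxmb
lziv
hkm
gwqrb
bvbk
mvz
vhd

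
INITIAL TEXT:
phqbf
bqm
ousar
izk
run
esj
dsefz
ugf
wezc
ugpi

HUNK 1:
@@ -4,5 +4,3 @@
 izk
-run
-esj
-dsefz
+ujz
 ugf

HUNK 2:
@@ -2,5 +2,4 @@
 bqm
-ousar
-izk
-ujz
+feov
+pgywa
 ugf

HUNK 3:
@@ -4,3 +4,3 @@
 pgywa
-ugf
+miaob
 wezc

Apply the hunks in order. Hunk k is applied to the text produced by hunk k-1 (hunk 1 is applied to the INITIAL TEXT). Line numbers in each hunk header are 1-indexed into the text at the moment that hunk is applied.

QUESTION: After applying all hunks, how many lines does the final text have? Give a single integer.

Hunk 1: at line 4 remove [run,esj,dsefz] add [ujz] -> 8 lines: phqbf bqm ousar izk ujz ugf wezc ugpi
Hunk 2: at line 2 remove [ousar,izk,ujz] add [feov,pgywa] -> 7 lines: phqbf bqm feov pgywa ugf wezc ugpi
Hunk 3: at line 4 remove [ugf] add [miaob] -> 7 lines: phqbf bqm feov pgywa miaob wezc ugpi
Final line count: 7

Answer: 7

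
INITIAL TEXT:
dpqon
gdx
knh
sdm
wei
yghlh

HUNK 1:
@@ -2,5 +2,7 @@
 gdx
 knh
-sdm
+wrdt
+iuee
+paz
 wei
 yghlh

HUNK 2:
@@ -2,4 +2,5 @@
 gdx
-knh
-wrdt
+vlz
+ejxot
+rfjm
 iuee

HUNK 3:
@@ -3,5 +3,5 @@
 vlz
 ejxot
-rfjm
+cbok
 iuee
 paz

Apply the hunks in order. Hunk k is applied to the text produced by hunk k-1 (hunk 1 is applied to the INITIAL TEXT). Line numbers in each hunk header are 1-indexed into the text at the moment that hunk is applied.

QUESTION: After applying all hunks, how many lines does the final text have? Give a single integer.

Hunk 1: at line 2 remove [sdm] add [wrdt,iuee,paz] -> 8 lines: dpqon gdx knh wrdt iuee paz wei yghlh
Hunk 2: at line 2 remove [knh,wrdt] add [vlz,ejxot,rfjm] -> 9 lines: dpqon gdx vlz ejxot rfjm iuee paz wei yghlh
Hunk 3: at line 3 remove [rfjm] add [cbok] -> 9 lines: dpqon gdx vlz ejxot cbok iuee paz wei yghlh
Final line count: 9

Answer: 9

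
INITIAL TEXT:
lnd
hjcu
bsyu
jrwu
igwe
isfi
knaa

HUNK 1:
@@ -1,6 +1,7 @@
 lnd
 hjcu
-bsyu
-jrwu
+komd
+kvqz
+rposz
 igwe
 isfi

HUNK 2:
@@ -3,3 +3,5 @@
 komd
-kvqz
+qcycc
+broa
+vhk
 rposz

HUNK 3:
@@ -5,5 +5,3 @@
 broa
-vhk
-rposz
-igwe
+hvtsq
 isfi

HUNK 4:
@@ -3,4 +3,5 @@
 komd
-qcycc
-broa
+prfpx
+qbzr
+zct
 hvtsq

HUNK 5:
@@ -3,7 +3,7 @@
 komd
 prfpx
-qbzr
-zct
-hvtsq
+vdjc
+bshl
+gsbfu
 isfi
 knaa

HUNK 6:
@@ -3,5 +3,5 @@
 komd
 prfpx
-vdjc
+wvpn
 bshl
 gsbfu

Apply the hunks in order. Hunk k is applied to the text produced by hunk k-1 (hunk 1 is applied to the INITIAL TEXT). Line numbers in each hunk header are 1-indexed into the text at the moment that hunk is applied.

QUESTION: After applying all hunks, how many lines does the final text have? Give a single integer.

Answer: 9

Derivation:
Hunk 1: at line 1 remove [bsyu,jrwu] add [komd,kvqz,rposz] -> 8 lines: lnd hjcu komd kvqz rposz igwe isfi knaa
Hunk 2: at line 3 remove [kvqz] add [qcycc,broa,vhk] -> 10 lines: lnd hjcu komd qcycc broa vhk rposz igwe isfi knaa
Hunk 3: at line 5 remove [vhk,rposz,igwe] add [hvtsq] -> 8 lines: lnd hjcu komd qcycc broa hvtsq isfi knaa
Hunk 4: at line 3 remove [qcycc,broa] add [prfpx,qbzr,zct] -> 9 lines: lnd hjcu komd prfpx qbzr zct hvtsq isfi knaa
Hunk 5: at line 3 remove [qbzr,zct,hvtsq] add [vdjc,bshl,gsbfu] -> 9 lines: lnd hjcu komd prfpx vdjc bshl gsbfu isfi knaa
Hunk 6: at line 3 remove [vdjc] add [wvpn] -> 9 lines: lnd hjcu komd prfpx wvpn bshl gsbfu isfi knaa
Final line count: 9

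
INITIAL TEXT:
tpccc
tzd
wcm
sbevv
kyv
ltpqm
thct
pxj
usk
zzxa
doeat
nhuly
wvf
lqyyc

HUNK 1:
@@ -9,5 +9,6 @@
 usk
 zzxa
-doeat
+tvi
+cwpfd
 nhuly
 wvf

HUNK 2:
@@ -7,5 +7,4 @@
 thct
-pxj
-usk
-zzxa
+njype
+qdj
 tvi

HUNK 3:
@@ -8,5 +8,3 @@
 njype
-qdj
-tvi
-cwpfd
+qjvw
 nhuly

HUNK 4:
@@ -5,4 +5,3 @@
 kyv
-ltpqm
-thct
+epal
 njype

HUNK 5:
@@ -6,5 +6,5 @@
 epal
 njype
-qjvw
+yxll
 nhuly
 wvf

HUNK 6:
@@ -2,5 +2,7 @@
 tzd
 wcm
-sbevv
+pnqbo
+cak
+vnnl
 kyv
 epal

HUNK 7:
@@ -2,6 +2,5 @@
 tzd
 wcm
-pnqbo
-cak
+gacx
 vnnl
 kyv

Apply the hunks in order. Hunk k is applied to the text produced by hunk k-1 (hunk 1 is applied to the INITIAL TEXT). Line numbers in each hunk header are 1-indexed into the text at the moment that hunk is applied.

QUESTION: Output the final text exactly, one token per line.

Answer: tpccc
tzd
wcm
gacx
vnnl
kyv
epal
njype
yxll
nhuly
wvf
lqyyc

Derivation:
Hunk 1: at line 9 remove [doeat] add [tvi,cwpfd] -> 15 lines: tpccc tzd wcm sbevv kyv ltpqm thct pxj usk zzxa tvi cwpfd nhuly wvf lqyyc
Hunk 2: at line 7 remove [pxj,usk,zzxa] add [njype,qdj] -> 14 lines: tpccc tzd wcm sbevv kyv ltpqm thct njype qdj tvi cwpfd nhuly wvf lqyyc
Hunk 3: at line 8 remove [qdj,tvi,cwpfd] add [qjvw] -> 12 lines: tpccc tzd wcm sbevv kyv ltpqm thct njype qjvw nhuly wvf lqyyc
Hunk 4: at line 5 remove [ltpqm,thct] add [epal] -> 11 lines: tpccc tzd wcm sbevv kyv epal njype qjvw nhuly wvf lqyyc
Hunk 5: at line 6 remove [qjvw] add [yxll] -> 11 lines: tpccc tzd wcm sbevv kyv epal njype yxll nhuly wvf lqyyc
Hunk 6: at line 2 remove [sbevv] add [pnqbo,cak,vnnl] -> 13 lines: tpccc tzd wcm pnqbo cak vnnl kyv epal njype yxll nhuly wvf lqyyc
Hunk 7: at line 2 remove [pnqbo,cak] add [gacx] -> 12 lines: tpccc tzd wcm gacx vnnl kyv epal njype yxll nhuly wvf lqyyc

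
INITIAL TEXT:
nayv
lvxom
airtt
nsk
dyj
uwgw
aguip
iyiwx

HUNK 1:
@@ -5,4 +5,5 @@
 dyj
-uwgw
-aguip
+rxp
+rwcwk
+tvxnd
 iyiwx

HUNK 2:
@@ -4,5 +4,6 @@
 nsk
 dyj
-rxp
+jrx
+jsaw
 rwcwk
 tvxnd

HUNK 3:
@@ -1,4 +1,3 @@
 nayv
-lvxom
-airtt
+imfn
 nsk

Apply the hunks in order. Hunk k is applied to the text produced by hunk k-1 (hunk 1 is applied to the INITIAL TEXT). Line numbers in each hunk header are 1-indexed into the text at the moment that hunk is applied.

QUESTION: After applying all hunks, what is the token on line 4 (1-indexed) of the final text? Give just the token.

Answer: dyj

Derivation:
Hunk 1: at line 5 remove [uwgw,aguip] add [rxp,rwcwk,tvxnd] -> 9 lines: nayv lvxom airtt nsk dyj rxp rwcwk tvxnd iyiwx
Hunk 2: at line 4 remove [rxp] add [jrx,jsaw] -> 10 lines: nayv lvxom airtt nsk dyj jrx jsaw rwcwk tvxnd iyiwx
Hunk 3: at line 1 remove [lvxom,airtt] add [imfn] -> 9 lines: nayv imfn nsk dyj jrx jsaw rwcwk tvxnd iyiwx
Final line 4: dyj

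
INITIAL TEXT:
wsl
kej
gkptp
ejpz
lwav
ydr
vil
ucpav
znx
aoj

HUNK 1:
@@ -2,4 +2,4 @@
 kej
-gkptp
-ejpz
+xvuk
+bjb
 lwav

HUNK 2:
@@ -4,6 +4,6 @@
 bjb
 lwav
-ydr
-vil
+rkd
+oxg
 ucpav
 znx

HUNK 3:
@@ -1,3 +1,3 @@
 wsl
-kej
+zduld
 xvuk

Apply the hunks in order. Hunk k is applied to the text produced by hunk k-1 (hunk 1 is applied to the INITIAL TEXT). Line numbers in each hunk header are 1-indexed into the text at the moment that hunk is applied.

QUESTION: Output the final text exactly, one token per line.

Answer: wsl
zduld
xvuk
bjb
lwav
rkd
oxg
ucpav
znx
aoj

Derivation:
Hunk 1: at line 2 remove [gkptp,ejpz] add [xvuk,bjb] -> 10 lines: wsl kej xvuk bjb lwav ydr vil ucpav znx aoj
Hunk 2: at line 4 remove [ydr,vil] add [rkd,oxg] -> 10 lines: wsl kej xvuk bjb lwav rkd oxg ucpav znx aoj
Hunk 3: at line 1 remove [kej] add [zduld] -> 10 lines: wsl zduld xvuk bjb lwav rkd oxg ucpav znx aoj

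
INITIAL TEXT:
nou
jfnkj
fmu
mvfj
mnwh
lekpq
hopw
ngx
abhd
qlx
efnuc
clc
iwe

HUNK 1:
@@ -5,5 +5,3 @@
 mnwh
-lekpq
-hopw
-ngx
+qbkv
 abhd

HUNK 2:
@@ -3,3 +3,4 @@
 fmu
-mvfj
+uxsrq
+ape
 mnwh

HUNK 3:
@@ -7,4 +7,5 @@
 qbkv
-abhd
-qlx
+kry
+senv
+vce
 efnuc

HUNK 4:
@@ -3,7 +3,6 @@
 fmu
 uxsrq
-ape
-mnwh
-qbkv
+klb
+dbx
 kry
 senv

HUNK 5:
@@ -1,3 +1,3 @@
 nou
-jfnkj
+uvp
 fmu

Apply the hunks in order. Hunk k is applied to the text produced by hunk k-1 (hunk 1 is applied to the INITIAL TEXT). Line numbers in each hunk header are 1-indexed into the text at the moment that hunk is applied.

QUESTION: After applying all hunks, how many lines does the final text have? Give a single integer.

Answer: 12

Derivation:
Hunk 1: at line 5 remove [lekpq,hopw,ngx] add [qbkv] -> 11 lines: nou jfnkj fmu mvfj mnwh qbkv abhd qlx efnuc clc iwe
Hunk 2: at line 3 remove [mvfj] add [uxsrq,ape] -> 12 lines: nou jfnkj fmu uxsrq ape mnwh qbkv abhd qlx efnuc clc iwe
Hunk 3: at line 7 remove [abhd,qlx] add [kry,senv,vce] -> 13 lines: nou jfnkj fmu uxsrq ape mnwh qbkv kry senv vce efnuc clc iwe
Hunk 4: at line 3 remove [ape,mnwh,qbkv] add [klb,dbx] -> 12 lines: nou jfnkj fmu uxsrq klb dbx kry senv vce efnuc clc iwe
Hunk 5: at line 1 remove [jfnkj] add [uvp] -> 12 lines: nou uvp fmu uxsrq klb dbx kry senv vce efnuc clc iwe
Final line count: 12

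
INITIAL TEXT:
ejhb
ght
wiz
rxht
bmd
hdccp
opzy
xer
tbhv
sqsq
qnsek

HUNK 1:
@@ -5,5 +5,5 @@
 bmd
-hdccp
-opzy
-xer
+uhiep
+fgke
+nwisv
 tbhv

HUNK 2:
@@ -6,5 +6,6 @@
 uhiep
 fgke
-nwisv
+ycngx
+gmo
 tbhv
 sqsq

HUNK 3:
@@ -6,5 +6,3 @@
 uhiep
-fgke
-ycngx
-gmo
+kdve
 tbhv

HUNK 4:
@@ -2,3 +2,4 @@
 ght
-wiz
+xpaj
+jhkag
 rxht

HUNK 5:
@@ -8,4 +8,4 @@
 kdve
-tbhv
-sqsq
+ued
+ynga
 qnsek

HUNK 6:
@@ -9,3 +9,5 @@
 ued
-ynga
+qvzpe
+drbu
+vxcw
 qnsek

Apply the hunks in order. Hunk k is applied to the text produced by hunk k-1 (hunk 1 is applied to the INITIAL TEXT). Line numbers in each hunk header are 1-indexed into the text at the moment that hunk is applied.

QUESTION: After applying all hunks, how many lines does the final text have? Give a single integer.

Hunk 1: at line 5 remove [hdccp,opzy,xer] add [uhiep,fgke,nwisv] -> 11 lines: ejhb ght wiz rxht bmd uhiep fgke nwisv tbhv sqsq qnsek
Hunk 2: at line 6 remove [nwisv] add [ycngx,gmo] -> 12 lines: ejhb ght wiz rxht bmd uhiep fgke ycngx gmo tbhv sqsq qnsek
Hunk 3: at line 6 remove [fgke,ycngx,gmo] add [kdve] -> 10 lines: ejhb ght wiz rxht bmd uhiep kdve tbhv sqsq qnsek
Hunk 4: at line 2 remove [wiz] add [xpaj,jhkag] -> 11 lines: ejhb ght xpaj jhkag rxht bmd uhiep kdve tbhv sqsq qnsek
Hunk 5: at line 8 remove [tbhv,sqsq] add [ued,ynga] -> 11 lines: ejhb ght xpaj jhkag rxht bmd uhiep kdve ued ynga qnsek
Hunk 6: at line 9 remove [ynga] add [qvzpe,drbu,vxcw] -> 13 lines: ejhb ght xpaj jhkag rxht bmd uhiep kdve ued qvzpe drbu vxcw qnsek
Final line count: 13

Answer: 13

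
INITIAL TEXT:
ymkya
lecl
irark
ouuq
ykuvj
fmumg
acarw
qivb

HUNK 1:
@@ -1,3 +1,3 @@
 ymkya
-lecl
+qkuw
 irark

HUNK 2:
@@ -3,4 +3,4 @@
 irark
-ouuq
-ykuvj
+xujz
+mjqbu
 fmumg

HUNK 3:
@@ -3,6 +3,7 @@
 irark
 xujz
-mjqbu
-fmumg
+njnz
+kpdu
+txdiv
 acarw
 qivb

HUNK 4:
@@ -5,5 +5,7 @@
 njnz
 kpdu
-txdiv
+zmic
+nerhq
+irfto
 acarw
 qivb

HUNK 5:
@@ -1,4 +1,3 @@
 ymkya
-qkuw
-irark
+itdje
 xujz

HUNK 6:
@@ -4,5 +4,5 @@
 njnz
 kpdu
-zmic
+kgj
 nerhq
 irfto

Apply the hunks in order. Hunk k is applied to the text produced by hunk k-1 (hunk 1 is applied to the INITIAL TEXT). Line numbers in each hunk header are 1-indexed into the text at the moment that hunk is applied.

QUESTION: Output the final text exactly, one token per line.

Hunk 1: at line 1 remove [lecl] add [qkuw] -> 8 lines: ymkya qkuw irark ouuq ykuvj fmumg acarw qivb
Hunk 2: at line 3 remove [ouuq,ykuvj] add [xujz,mjqbu] -> 8 lines: ymkya qkuw irark xujz mjqbu fmumg acarw qivb
Hunk 3: at line 3 remove [mjqbu,fmumg] add [njnz,kpdu,txdiv] -> 9 lines: ymkya qkuw irark xujz njnz kpdu txdiv acarw qivb
Hunk 4: at line 5 remove [txdiv] add [zmic,nerhq,irfto] -> 11 lines: ymkya qkuw irark xujz njnz kpdu zmic nerhq irfto acarw qivb
Hunk 5: at line 1 remove [qkuw,irark] add [itdje] -> 10 lines: ymkya itdje xujz njnz kpdu zmic nerhq irfto acarw qivb
Hunk 6: at line 4 remove [zmic] add [kgj] -> 10 lines: ymkya itdje xujz njnz kpdu kgj nerhq irfto acarw qivb

Answer: ymkya
itdje
xujz
njnz
kpdu
kgj
nerhq
irfto
acarw
qivb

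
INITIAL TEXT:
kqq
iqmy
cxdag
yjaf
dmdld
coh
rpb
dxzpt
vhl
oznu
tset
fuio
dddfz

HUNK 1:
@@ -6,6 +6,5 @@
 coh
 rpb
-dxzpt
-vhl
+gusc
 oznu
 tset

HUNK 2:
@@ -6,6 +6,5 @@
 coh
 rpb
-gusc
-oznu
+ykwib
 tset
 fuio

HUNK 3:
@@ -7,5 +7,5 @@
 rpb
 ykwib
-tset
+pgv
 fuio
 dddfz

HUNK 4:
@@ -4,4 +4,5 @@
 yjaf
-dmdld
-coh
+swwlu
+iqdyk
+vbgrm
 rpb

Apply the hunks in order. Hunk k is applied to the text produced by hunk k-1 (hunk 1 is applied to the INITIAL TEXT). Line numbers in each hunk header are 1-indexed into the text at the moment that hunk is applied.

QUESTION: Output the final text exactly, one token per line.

Hunk 1: at line 6 remove [dxzpt,vhl] add [gusc] -> 12 lines: kqq iqmy cxdag yjaf dmdld coh rpb gusc oznu tset fuio dddfz
Hunk 2: at line 6 remove [gusc,oznu] add [ykwib] -> 11 lines: kqq iqmy cxdag yjaf dmdld coh rpb ykwib tset fuio dddfz
Hunk 3: at line 7 remove [tset] add [pgv] -> 11 lines: kqq iqmy cxdag yjaf dmdld coh rpb ykwib pgv fuio dddfz
Hunk 4: at line 4 remove [dmdld,coh] add [swwlu,iqdyk,vbgrm] -> 12 lines: kqq iqmy cxdag yjaf swwlu iqdyk vbgrm rpb ykwib pgv fuio dddfz

Answer: kqq
iqmy
cxdag
yjaf
swwlu
iqdyk
vbgrm
rpb
ykwib
pgv
fuio
dddfz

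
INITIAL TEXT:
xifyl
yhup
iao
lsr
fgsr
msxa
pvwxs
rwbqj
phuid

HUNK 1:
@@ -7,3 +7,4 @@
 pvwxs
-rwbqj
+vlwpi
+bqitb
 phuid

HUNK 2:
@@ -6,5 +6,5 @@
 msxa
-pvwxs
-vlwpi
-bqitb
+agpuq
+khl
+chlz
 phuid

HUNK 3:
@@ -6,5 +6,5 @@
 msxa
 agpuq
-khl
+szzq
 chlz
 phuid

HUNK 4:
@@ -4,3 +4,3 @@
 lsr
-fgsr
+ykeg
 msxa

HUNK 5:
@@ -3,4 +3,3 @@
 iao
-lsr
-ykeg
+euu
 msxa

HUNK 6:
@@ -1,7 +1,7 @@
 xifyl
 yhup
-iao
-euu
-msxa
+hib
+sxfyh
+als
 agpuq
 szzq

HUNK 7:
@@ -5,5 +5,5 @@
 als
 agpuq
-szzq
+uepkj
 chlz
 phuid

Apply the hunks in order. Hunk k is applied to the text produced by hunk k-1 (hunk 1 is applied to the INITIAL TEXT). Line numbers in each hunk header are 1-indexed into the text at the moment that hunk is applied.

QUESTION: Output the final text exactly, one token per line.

Hunk 1: at line 7 remove [rwbqj] add [vlwpi,bqitb] -> 10 lines: xifyl yhup iao lsr fgsr msxa pvwxs vlwpi bqitb phuid
Hunk 2: at line 6 remove [pvwxs,vlwpi,bqitb] add [agpuq,khl,chlz] -> 10 lines: xifyl yhup iao lsr fgsr msxa agpuq khl chlz phuid
Hunk 3: at line 6 remove [khl] add [szzq] -> 10 lines: xifyl yhup iao lsr fgsr msxa agpuq szzq chlz phuid
Hunk 4: at line 4 remove [fgsr] add [ykeg] -> 10 lines: xifyl yhup iao lsr ykeg msxa agpuq szzq chlz phuid
Hunk 5: at line 3 remove [lsr,ykeg] add [euu] -> 9 lines: xifyl yhup iao euu msxa agpuq szzq chlz phuid
Hunk 6: at line 1 remove [iao,euu,msxa] add [hib,sxfyh,als] -> 9 lines: xifyl yhup hib sxfyh als agpuq szzq chlz phuid
Hunk 7: at line 5 remove [szzq] add [uepkj] -> 9 lines: xifyl yhup hib sxfyh als agpuq uepkj chlz phuid

Answer: xifyl
yhup
hib
sxfyh
als
agpuq
uepkj
chlz
phuid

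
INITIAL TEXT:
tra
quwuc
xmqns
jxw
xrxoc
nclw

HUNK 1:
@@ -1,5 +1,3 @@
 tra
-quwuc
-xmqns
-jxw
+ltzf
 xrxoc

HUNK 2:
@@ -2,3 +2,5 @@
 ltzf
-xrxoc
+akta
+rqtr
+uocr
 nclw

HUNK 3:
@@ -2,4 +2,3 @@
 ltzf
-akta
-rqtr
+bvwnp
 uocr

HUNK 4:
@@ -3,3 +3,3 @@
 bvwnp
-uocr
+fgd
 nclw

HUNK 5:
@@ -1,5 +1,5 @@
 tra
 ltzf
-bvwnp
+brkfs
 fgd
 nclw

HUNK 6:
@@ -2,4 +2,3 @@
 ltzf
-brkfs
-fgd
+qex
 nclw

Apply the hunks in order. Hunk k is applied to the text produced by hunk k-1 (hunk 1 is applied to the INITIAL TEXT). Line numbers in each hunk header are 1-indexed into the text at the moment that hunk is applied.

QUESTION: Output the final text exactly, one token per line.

Answer: tra
ltzf
qex
nclw

Derivation:
Hunk 1: at line 1 remove [quwuc,xmqns,jxw] add [ltzf] -> 4 lines: tra ltzf xrxoc nclw
Hunk 2: at line 2 remove [xrxoc] add [akta,rqtr,uocr] -> 6 lines: tra ltzf akta rqtr uocr nclw
Hunk 3: at line 2 remove [akta,rqtr] add [bvwnp] -> 5 lines: tra ltzf bvwnp uocr nclw
Hunk 4: at line 3 remove [uocr] add [fgd] -> 5 lines: tra ltzf bvwnp fgd nclw
Hunk 5: at line 1 remove [bvwnp] add [brkfs] -> 5 lines: tra ltzf brkfs fgd nclw
Hunk 6: at line 2 remove [brkfs,fgd] add [qex] -> 4 lines: tra ltzf qex nclw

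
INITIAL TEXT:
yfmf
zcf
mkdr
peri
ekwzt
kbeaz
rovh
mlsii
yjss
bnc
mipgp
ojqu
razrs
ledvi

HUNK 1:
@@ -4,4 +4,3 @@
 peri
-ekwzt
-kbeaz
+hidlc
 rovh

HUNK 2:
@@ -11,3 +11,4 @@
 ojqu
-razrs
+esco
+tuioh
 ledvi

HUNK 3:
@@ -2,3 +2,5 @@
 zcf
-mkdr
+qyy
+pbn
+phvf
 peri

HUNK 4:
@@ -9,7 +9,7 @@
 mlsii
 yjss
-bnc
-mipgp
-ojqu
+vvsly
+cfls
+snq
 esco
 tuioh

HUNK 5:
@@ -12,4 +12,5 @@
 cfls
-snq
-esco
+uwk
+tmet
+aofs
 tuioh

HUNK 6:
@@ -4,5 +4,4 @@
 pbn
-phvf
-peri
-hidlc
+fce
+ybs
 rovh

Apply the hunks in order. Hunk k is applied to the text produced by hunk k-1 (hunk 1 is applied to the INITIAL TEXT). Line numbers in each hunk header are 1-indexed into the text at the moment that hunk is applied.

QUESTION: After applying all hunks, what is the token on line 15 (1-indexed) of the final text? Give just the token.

Answer: tuioh

Derivation:
Hunk 1: at line 4 remove [ekwzt,kbeaz] add [hidlc] -> 13 lines: yfmf zcf mkdr peri hidlc rovh mlsii yjss bnc mipgp ojqu razrs ledvi
Hunk 2: at line 11 remove [razrs] add [esco,tuioh] -> 14 lines: yfmf zcf mkdr peri hidlc rovh mlsii yjss bnc mipgp ojqu esco tuioh ledvi
Hunk 3: at line 2 remove [mkdr] add [qyy,pbn,phvf] -> 16 lines: yfmf zcf qyy pbn phvf peri hidlc rovh mlsii yjss bnc mipgp ojqu esco tuioh ledvi
Hunk 4: at line 9 remove [bnc,mipgp,ojqu] add [vvsly,cfls,snq] -> 16 lines: yfmf zcf qyy pbn phvf peri hidlc rovh mlsii yjss vvsly cfls snq esco tuioh ledvi
Hunk 5: at line 12 remove [snq,esco] add [uwk,tmet,aofs] -> 17 lines: yfmf zcf qyy pbn phvf peri hidlc rovh mlsii yjss vvsly cfls uwk tmet aofs tuioh ledvi
Hunk 6: at line 4 remove [phvf,peri,hidlc] add [fce,ybs] -> 16 lines: yfmf zcf qyy pbn fce ybs rovh mlsii yjss vvsly cfls uwk tmet aofs tuioh ledvi
Final line 15: tuioh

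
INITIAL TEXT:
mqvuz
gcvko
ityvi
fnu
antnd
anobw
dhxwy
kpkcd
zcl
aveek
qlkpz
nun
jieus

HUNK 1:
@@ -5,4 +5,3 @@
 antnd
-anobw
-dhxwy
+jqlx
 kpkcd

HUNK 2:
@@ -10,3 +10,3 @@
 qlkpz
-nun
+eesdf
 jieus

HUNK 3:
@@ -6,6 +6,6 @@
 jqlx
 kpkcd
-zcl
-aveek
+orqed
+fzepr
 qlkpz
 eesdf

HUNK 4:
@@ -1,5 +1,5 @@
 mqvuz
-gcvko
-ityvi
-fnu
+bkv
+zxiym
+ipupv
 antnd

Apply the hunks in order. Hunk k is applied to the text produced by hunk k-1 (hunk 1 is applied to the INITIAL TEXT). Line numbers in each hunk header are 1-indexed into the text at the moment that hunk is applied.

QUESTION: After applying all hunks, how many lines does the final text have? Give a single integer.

Answer: 12

Derivation:
Hunk 1: at line 5 remove [anobw,dhxwy] add [jqlx] -> 12 lines: mqvuz gcvko ityvi fnu antnd jqlx kpkcd zcl aveek qlkpz nun jieus
Hunk 2: at line 10 remove [nun] add [eesdf] -> 12 lines: mqvuz gcvko ityvi fnu antnd jqlx kpkcd zcl aveek qlkpz eesdf jieus
Hunk 3: at line 6 remove [zcl,aveek] add [orqed,fzepr] -> 12 lines: mqvuz gcvko ityvi fnu antnd jqlx kpkcd orqed fzepr qlkpz eesdf jieus
Hunk 4: at line 1 remove [gcvko,ityvi,fnu] add [bkv,zxiym,ipupv] -> 12 lines: mqvuz bkv zxiym ipupv antnd jqlx kpkcd orqed fzepr qlkpz eesdf jieus
Final line count: 12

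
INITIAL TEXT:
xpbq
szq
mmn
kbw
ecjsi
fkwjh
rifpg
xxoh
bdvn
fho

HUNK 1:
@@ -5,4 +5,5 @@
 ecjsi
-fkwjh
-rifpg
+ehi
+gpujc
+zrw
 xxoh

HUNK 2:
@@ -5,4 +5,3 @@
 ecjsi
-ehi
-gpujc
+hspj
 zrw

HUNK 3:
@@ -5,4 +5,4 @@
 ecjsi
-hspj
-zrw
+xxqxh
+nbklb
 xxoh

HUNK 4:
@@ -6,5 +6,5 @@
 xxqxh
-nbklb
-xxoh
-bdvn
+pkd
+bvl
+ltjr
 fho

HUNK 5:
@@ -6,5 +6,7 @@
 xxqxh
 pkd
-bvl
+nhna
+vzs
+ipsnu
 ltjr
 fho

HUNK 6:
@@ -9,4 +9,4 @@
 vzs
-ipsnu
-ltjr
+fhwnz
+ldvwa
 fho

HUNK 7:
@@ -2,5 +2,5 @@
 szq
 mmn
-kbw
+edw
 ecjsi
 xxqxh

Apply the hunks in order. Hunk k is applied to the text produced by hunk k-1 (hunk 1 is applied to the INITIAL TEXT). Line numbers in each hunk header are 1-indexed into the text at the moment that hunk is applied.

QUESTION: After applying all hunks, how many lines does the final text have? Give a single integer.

Hunk 1: at line 5 remove [fkwjh,rifpg] add [ehi,gpujc,zrw] -> 11 lines: xpbq szq mmn kbw ecjsi ehi gpujc zrw xxoh bdvn fho
Hunk 2: at line 5 remove [ehi,gpujc] add [hspj] -> 10 lines: xpbq szq mmn kbw ecjsi hspj zrw xxoh bdvn fho
Hunk 3: at line 5 remove [hspj,zrw] add [xxqxh,nbklb] -> 10 lines: xpbq szq mmn kbw ecjsi xxqxh nbklb xxoh bdvn fho
Hunk 4: at line 6 remove [nbklb,xxoh,bdvn] add [pkd,bvl,ltjr] -> 10 lines: xpbq szq mmn kbw ecjsi xxqxh pkd bvl ltjr fho
Hunk 5: at line 6 remove [bvl] add [nhna,vzs,ipsnu] -> 12 lines: xpbq szq mmn kbw ecjsi xxqxh pkd nhna vzs ipsnu ltjr fho
Hunk 6: at line 9 remove [ipsnu,ltjr] add [fhwnz,ldvwa] -> 12 lines: xpbq szq mmn kbw ecjsi xxqxh pkd nhna vzs fhwnz ldvwa fho
Hunk 7: at line 2 remove [kbw] add [edw] -> 12 lines: xpbq szq mmn edw ecjsi xxqxh pkd nhna vzs fhwnz ldvwa fho
Final line count: 12

Answer: 12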